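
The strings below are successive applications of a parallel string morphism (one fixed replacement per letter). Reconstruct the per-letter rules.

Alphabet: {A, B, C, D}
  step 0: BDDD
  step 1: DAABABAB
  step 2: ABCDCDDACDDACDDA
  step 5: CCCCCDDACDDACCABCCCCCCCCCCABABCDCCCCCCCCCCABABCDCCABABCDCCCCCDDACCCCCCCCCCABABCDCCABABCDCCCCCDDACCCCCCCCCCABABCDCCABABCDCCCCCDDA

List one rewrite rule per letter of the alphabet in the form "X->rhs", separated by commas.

A->CD, B->DA, C->CC, D->AB

  step 1 ⇒ step 2: DAABABAB ⇒ AB·CD·CD·DA·CD·DA·CD·DA
    A ↦ CD
    B ↦ DA
    D ↦ AB
    C ↦ CC  (constrained at step 2)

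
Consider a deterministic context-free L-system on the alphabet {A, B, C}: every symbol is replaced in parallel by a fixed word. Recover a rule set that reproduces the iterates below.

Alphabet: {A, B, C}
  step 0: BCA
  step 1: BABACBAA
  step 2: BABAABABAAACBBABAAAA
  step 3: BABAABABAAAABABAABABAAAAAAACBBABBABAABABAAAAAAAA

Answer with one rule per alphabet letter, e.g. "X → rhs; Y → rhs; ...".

  step 2 ⇒ step 3: BABAABABAAACBBABAAAA ⇒ BAB·AA·BAB·AA·AA·BAB·AA·BAB·AA·AA·AA·ACB·BAB·BAB·AA·BAB·AA·AA·AA·AA
    A ↦ AA
    B ↦ BAB
    C ↦ ACB

A->AA, B->BAB, C->ACB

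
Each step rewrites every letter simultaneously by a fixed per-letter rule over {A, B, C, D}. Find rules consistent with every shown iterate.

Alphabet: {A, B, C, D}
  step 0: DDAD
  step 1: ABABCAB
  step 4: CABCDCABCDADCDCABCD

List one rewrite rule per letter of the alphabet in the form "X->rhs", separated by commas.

A->C, B->D, C->AD, D->AB

  step 0 ⇒ step 1: DDAD ⇒ AB·AB·C·AB
    A ↦ C
    D ↦ AB
    B ↦ D  (constrained at step 1)
    C ↦ AD  (constrained at step 1)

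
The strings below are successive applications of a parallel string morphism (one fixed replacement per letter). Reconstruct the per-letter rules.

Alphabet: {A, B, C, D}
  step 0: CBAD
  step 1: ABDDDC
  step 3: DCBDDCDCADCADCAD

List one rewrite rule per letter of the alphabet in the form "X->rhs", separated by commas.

A->D, B->BD, C->A, D->DC

  step 0 ⇒ step 1: CBAD ⇒ A·BD·D·DC
    A ↦ D
    B ↦ BD
    C ↦ A
    D ↦ DC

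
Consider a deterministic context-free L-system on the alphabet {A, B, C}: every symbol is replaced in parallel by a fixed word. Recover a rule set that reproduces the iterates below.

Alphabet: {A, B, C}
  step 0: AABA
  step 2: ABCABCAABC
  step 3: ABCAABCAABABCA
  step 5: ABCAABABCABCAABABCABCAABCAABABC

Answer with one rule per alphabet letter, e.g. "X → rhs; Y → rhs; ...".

A->AB, B->C, C->A

  step 2 ⇒ step 3: ABCABCAABC ⇒ AB·C·A·AB·C·A·AB·AB·C·A
    A ↦ AB
    B ↦ C
    C ↦ A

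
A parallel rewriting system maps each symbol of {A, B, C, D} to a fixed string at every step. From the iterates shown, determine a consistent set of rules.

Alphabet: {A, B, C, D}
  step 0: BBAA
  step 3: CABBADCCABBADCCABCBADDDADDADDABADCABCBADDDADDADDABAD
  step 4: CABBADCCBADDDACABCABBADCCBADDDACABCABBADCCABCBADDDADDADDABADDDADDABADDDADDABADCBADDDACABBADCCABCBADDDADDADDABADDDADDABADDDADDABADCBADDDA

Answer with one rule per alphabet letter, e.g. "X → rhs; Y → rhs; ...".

  step 3 ⇒ step 4: CABBADCCABBADCCABCBADDDADDADDABADCABCBADDDADDADDABAD ⇒ CAB·BAD·C·C·BAD·DDA·CAB·CAB·BAD·C·C·BAD·DDA·CAB·CAB·BAD·C·CAB·C·BAD·DDA·DDA·DDA·BAD·DDA·DDA·BAD·DDA·DDA·BAD·C·BAD·DDA·CAB·BAD·C·CAB·C·BAD·DDA·DDA·DDA·BAD·DDA·DDA·BAD·DDA·DDA·BAD·C·BAD·DDA
    A ↦ BAD
    B ↦ C
    C ↦ CAB
    D ↦ DDA

A->BAD, B->C, C->CAB, D->DDA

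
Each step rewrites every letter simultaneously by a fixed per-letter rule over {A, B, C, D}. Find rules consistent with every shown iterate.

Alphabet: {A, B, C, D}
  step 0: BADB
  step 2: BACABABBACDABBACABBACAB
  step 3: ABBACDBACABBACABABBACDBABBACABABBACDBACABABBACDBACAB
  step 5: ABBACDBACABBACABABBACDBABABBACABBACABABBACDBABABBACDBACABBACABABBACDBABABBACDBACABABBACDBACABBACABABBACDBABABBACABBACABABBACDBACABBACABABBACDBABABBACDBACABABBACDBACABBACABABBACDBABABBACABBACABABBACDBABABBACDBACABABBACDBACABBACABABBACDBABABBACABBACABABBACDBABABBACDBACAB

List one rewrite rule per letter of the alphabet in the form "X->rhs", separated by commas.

  step 2 ⇒ step 3: BACABABBACDABBACABBACAB ⇒ AB·BAC·D·BAC·AB·BAC·AB·AB·BAC·D·BAB·BAC·AB·AB·BAC·D·BAC·AB·AB·BAC·D·BAC·AB
    A ↦ BAC
    B ↦ AB
    C ↦ D
    D ↦ BAB

A->BAC, B->AB, C->D, D->BAB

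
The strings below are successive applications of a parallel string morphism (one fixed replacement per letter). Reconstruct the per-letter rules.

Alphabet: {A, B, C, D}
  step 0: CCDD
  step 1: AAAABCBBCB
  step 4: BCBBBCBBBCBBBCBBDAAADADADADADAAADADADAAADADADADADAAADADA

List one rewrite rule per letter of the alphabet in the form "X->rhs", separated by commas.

  step 0 ⇒ step 1: CCDD ⇒ AA·AA·BCB·BCB
    C ↦ AA
    D ↦ BCB
    A ↦ B  (constrained at step 1)
    B ↦ DA  (constrained at step 1)

A->B, B->DA, C->AA, D->BCB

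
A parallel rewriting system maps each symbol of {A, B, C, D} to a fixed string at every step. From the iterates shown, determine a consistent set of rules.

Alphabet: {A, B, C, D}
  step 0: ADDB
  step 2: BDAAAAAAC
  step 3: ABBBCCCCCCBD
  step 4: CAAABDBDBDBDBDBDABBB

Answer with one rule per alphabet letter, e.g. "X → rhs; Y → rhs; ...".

A->C, B->A, C->BD, D->BBB

  step 3 ⇒ step 4: ABBBCCCCCCBD ⇒ C·A·A·A·BD·BD·BD·BD·BD·BD·A·BBB
    A ↦ C
    B ↦ A
    C ↦ BD
    D ↦ BBB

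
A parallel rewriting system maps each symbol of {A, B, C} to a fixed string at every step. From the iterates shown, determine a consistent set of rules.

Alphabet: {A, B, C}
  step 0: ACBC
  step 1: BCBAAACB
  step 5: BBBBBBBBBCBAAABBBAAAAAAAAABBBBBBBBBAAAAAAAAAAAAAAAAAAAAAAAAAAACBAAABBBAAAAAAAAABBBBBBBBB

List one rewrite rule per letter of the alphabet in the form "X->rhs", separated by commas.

A->B, B->AAA, C->CB

  step 0 ⇒ step 1: ACBC ⇒ B·CB·AAA·CB
    A ↦ B
    B ↦ AAA
    C ↦ CB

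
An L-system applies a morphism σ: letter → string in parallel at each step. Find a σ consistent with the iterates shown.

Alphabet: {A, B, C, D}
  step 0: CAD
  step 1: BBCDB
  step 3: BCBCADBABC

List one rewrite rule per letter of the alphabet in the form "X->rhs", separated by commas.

A->BC, B->A, C->B, D->DB

  step 0 ⇒ step 1: CAD ⇒ B·BC·DB
    A ↦ BC
    C ↦ B
    D ↦ DB
    B ↦ A  (constrained at step 1)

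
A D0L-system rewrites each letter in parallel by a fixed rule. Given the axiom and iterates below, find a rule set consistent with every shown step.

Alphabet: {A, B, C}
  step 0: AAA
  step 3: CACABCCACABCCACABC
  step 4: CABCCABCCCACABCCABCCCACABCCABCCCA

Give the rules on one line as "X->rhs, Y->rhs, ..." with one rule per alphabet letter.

A->BC, B->C, C->CA

  step 3 ⇒ step 4: CACABCCACABCCACABC ⇒ CA·BC·CA·BC·C·CA·CA·BC·CA·BC·C·CA·CA·BC·CA·BC·C·CA
    A ↦ BC
    B ↦ C
    C ↦ CA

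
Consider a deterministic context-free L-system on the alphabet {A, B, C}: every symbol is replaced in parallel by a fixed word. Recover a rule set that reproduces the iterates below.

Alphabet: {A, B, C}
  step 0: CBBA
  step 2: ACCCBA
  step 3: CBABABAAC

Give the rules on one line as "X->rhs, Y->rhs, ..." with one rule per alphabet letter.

A->C, B->A, C->BA

  step 2 ⇒ step 3: ACCCBA ⇒ C·BA·BA·BA·A·C
    A ↦ C
    B ↦ A
    C ↦ BA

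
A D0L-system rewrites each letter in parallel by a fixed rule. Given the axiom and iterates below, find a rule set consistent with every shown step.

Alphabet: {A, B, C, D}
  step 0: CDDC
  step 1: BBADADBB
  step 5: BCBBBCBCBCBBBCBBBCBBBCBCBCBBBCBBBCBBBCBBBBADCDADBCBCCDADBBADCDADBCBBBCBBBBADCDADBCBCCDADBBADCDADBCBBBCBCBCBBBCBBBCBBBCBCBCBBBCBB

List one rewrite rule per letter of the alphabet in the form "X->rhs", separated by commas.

  step 0 ⇒ step 1: CDDC ⇒ BB·AD·AD·BB
    C ↦ BB
    D ↦ AD
    A ↦ CD  (constrained at step 1)
    B ↦ BC  (constrained at step 1)

A->CD, B->BC, C->BB, D->AD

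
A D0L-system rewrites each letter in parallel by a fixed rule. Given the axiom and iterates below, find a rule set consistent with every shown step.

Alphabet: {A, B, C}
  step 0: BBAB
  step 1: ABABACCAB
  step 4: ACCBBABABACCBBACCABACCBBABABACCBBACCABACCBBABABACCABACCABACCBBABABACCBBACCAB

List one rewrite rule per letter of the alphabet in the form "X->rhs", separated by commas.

  step 0 ⇒ step 1: BBAB ⇒ AB·AB·ACC·AB
    A ↦ ACC
    B ↦ AB
    C ↦ B  (constrained at step 1)

A->ACC, B->AB, C->B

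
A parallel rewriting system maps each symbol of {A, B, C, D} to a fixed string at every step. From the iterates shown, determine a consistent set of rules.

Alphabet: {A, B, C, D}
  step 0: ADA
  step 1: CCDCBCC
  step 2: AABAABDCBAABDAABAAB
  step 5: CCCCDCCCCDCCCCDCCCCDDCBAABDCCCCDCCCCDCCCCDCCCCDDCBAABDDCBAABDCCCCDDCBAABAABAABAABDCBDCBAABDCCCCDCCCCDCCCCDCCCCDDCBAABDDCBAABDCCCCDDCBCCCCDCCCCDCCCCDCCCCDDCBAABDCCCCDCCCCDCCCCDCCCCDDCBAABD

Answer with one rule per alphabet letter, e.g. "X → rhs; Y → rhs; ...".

  step 1 ⇒ step 2: CCDCBCC ⇒ AAB·AAB·DCB·AAB·D·AAB·AAB
    B ↦ D
    C ↦ AAB
    D ↦ DCB
  step 0 ⇒ step 1: ADA ⇒ CC·DCB·CC
    A ↦ CC

A->CC, B->D, C->AAB, D->DCB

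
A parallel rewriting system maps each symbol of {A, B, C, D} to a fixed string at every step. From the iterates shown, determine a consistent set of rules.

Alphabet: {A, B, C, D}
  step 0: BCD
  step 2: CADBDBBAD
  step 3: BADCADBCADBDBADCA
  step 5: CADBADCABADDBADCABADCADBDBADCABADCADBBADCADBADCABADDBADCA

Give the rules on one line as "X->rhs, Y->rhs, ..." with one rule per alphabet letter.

A->AD, B->DB, C->B, D->CA

  step 2 ⇒ step 3: CADBDBBAD ⇒ B·AD·CA·DB·CA·DB·DB·AD·CA
    A ↦ AD
    B ↦ DB
    C ↦ B
    D ↦ CA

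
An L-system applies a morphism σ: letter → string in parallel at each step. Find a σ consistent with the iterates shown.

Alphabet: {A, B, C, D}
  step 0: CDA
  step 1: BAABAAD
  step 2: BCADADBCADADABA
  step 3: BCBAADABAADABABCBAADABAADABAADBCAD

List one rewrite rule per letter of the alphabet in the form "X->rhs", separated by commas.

  step 2 ⇒ step 3: BCADADBCADADABA ⇒ BC·BA·AD·ABA·AD·ABA·BC·BA·AD·ABA·AD·ABA·AD·BC·AD
    A ↦ AD
    B ↦ BC
    C ↦ BA
    D ↦ ABA

A->AD, B->BC, C->BA, D->ABA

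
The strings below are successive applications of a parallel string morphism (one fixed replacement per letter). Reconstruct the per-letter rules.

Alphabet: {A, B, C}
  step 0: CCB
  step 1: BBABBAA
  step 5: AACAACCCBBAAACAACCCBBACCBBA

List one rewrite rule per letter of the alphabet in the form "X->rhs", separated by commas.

A->C, B->A, C->BBA

  step 0 ⇒ step 1: CCB ⇒ BBA·BBA·A
    B ↦ A
    C ↦ BBA
    A ↦ C  (constrained at step 1)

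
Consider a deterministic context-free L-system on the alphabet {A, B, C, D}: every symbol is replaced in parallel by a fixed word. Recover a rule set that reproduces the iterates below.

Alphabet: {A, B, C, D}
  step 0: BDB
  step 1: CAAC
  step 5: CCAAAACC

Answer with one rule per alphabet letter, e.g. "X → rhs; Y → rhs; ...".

  step 0 ⇒ step 1: BDB ⇒ C·AA·C
    B ↦ C
    D ↦ AA
    A ↦ B  (constrained at step 1)
    C ↦ D  (constrained at step 1)

A->B, B->C, C->D, D->AA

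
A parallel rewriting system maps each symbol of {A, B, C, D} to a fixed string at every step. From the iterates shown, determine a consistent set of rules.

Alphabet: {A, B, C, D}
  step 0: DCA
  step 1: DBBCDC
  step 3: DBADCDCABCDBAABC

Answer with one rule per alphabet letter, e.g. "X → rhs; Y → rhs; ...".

  step 0 ⇒ step 1: DCA ⇒ DB·BC·DC
    A ↦ DC
    C ↦ BC
    D ↦ DB
    B ↦ A  (constrained at step 1)

A->DC, B->A, C->BC, D->DB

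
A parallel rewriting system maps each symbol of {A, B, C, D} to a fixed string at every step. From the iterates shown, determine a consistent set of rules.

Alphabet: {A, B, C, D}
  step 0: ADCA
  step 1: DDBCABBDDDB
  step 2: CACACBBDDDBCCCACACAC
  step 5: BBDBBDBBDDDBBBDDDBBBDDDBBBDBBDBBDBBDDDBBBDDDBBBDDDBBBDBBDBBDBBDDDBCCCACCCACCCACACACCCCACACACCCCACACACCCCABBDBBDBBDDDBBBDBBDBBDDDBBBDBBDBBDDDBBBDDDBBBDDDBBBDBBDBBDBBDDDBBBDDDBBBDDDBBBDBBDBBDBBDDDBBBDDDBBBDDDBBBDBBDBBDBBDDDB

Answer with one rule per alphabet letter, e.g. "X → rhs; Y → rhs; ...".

  step 1 ⇒ step 2: DDBCABBDDDB ⇒ CA·CA·C·BBD·DDB·C·C·CA·CA·CA·C
    A ↦ DDB
    B ↦ C
    C ↦ BBD
    D ↦ CA

A->DDB, B->C, C->BBD, D->CA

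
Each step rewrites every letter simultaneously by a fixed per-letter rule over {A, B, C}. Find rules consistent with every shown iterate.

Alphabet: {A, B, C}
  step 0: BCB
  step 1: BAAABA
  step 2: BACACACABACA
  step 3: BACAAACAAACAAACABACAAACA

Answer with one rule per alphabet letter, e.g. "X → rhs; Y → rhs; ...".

A->CA, B->BA, C->AA

  step 2 ⇒ step 3: BACACACABACA ⇒ BA·CA·AA·CA·AA·CA·AA·CA·BA·CA·AA·CA
    A ↦ CA
    B ↦ BA
    C ↦ AA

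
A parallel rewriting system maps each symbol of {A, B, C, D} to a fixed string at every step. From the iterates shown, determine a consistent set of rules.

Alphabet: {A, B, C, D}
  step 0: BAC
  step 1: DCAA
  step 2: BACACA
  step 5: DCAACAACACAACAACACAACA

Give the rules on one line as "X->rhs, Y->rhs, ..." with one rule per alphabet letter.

A->CA, B->D, C->A, D->B

  step 1 ⇒ step 2: DCAA ⇒ B·A·CA·CA
    A ↦ CA
    C ↦ A
    D ↦ B
  step 0 ⇒ step 1: BAC ⇒ D·CA·A
    B ↦ D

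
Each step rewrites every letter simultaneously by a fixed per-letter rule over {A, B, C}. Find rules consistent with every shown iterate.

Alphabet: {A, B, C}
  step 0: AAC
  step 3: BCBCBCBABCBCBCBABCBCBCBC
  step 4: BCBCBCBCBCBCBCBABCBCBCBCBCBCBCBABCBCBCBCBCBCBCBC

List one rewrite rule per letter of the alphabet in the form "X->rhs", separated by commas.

A->BA, B->BC, C->BC

  step 3 ⇒ step 4: BCBCBCBABCBCBCBABCBCBCBC ⇒ BC·BC·BC·BC·BC·BC·BC·BA·BC·BC·BC·BC·BC·BC·BC·BA·BC·BC·BC·BC·BC·BC·BC·BC
    A ↦ BA
    B ↦ BC
    C ↦ BC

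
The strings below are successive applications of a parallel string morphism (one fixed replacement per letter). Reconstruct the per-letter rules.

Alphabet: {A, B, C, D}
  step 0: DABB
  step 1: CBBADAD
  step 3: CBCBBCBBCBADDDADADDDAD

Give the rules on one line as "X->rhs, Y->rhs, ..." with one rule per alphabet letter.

  step 0 ⇒ step 1: DABB ⇒ CB·B·AD·AD
    A ↦ B
    B ↦ AD
    D ↦ CB
    C ↦ DD  (constrained at step 1)

A->B, B->AD, C->DD, D->CB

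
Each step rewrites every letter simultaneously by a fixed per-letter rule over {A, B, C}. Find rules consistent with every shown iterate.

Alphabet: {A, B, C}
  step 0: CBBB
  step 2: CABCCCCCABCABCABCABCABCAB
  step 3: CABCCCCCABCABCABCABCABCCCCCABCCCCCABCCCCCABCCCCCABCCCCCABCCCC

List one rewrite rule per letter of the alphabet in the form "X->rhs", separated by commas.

  step 2 ⇒ step 3: CABCCCCCABCABCABCABCABCAB ⇒ CAB·CC·CC·CAB·CAB·CAB·CAB·CAB·CC·CC·CAB·CC·CC·CAB·CC·CC·CAB·CC·CC·CAB·CC·CC·CAB·CC·CC
    A ↦ CC
    B ↦ CC
    C ↦ CAB

A->CC, B->CC, C->CAB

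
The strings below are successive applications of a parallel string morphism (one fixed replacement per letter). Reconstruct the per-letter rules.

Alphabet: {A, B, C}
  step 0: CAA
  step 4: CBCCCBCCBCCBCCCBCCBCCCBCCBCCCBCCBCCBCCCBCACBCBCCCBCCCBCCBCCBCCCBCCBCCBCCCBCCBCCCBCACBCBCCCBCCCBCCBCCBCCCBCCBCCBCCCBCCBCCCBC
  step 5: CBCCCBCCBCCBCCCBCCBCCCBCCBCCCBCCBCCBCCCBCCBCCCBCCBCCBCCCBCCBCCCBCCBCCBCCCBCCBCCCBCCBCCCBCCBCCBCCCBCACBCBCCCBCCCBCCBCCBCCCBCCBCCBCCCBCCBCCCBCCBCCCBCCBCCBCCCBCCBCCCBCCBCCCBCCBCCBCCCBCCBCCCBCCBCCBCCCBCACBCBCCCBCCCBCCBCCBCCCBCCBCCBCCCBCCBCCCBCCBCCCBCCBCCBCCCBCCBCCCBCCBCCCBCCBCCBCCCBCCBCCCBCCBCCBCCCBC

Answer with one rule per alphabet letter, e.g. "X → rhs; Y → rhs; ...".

  step 4 ⇒ step 5: CBCCCBCCBCCBCCCBCCBCCCBCCBCCCBCCBCCBCCCBCACBCBCCCBCCCBCCBCCBCCCBCCBCCBCCCBCCBCCCBCACBCBCCCBCCCBCCBCCBCCCBCCBCCBCCCBCCBCCCBC ⇒ CBC·C·CBC·CBC·CBC·C·CBC·CBC·C·CBC·CBC·C·CBC·CBC·CBC·C·CBC·CBC·C·CBC·CBC·CBC·C·CBC·CBC·C·CBC·CBC·CBC·C·CBC·CBC·C·CBC·CBC·C·CBC·CBC·CBC·C·CBC·ACB·CBC·C·CBC·C·CBC·CBC·CBC·C·CBC·CBC·CBC·C·CBC·CBC·C·CBC·CBC·C·CBC·CBC·CBC·C·CBC·CBC·C·CBC·CBC·C·CBC·CBC·CBC·C·CBC·CBC·C·CBC·CBC·CBC·C·CBC·ACB·CBC·C·CBC·C·CBC·CBC·CBC·C·CBC·CBC·CBC·C·CBC·CBC·C·CBC·CBC·C·CBC·CBC·CBC·C·CBC·CBC·C·CBC·CBC·C·CBC·CBC·CBC·C·CBC·CBC·C·CBC·CBC·CBC·C·CBC
    A ↦ ACB
    B ↦ C
    C ↦ CBC

A->ACB, B->C, C->CBC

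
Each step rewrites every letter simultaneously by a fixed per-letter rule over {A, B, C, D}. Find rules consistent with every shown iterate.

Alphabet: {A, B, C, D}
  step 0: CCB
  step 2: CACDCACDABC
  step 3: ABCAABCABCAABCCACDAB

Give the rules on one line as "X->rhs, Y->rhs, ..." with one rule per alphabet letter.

  step 2 ⇒ step 3: CACDCACDABC ⇒ AB·CA·AB·C·AB·CA·AB·C·CA·CD·AB
    A ↦ CA
    B ↦ CD
    C ↦ AB
    D ↦ C

A->CA, B->CD, C->AB, D->C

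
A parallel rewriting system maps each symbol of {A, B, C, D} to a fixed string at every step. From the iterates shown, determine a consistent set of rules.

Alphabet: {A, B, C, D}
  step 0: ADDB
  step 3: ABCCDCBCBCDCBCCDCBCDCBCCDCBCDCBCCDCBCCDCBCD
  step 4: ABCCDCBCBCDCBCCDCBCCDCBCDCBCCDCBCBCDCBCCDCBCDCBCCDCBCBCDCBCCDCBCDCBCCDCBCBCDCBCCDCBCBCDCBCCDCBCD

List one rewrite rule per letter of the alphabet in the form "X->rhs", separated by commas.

A->AB, B->CCD, C->CB, D->CD

  step 3 ⇒ step 4: ABCCDCBCBCDCBCCDCBCDCBCCDCBCDCBCCDCBCCDCBCD ⇒ AB·CCD·CB·CB·CD·CB·CCD·CB·CCD·CB·CD·CB·CCD·CB·CB·CD·CB·CCD·CB·CD·CB·CCD·CB·CB·CD·CB·CCD·CB·CD·CB·CCD·CB·CB·CD·CB·CCD·CB·CB·CD·CB·CCD·CB·CD
    A ↦ AB
    B ↦ CCD
    C ↦ CB
    D ↦ CD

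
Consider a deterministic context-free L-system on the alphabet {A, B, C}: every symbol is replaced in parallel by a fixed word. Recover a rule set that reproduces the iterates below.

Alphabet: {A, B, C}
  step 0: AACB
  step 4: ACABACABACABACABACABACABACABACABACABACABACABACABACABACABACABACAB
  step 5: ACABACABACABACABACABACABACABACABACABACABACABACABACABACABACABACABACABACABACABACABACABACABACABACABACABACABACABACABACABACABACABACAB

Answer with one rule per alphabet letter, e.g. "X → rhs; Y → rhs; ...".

  step 4 ⇒ step 5: ACABACABACABACABACABACABACABACABACABACABACABACABACABACABACABACAB ⇒ AC·AB·AC·AB·AC·AB·AC·AB·AC·AB·AC·AB·AC·AB·AC·AB·AC·AB·AC·AB·AC·AB·AC·AB·AC·AB·AC·AB·AC·AB·AC·AB·AC·AB·AC·AB·AC·AB·AC·AB·AC·AB·AC·AB·AC·AB·AC·AB·AC·AB·AC·AB·AC·AB·AC·AB·AC·AB·AC·AB·AC·AB·AC·AB
    A ↦ AC
    B ↦ AB
    C ↦ AB

A->AC, B->AB, C->AB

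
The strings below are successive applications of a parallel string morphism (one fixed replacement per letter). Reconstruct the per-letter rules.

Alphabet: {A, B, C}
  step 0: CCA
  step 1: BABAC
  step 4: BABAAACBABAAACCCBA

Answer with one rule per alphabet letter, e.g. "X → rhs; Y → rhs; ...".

A->C, B->AA, C->BA

  step 0 ⇒ step 1: CCA ⇒ BA·BA·C
    A ↦ C
    C ↦ BA
    B ↦ AA  (constrained at step 1)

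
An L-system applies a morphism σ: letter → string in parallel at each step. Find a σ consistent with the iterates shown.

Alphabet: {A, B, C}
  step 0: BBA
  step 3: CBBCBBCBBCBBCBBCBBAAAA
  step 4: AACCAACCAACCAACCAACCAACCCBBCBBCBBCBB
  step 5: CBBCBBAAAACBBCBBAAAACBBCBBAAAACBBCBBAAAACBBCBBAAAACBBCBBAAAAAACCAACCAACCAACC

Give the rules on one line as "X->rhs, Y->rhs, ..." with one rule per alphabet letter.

A->CBB, B->C, C->AA

  step 4 ⇒ step 5: AACCAACCAACCAACCAACCAACCCBBCBBCBBCBB ⇒ CBB·CBB·AA·AA·CBB·CBB·AA·AA·CBB·CBB·AA·AA·CBB·CBB·AA·AA·CBB·CBB·AA·AA·CBB·CBB·AA·AA·AA·C·C·AA·C·C·AA·C·C·AA·C·C
    A ↦ CBB
    B ↦ C
    C ↦ AA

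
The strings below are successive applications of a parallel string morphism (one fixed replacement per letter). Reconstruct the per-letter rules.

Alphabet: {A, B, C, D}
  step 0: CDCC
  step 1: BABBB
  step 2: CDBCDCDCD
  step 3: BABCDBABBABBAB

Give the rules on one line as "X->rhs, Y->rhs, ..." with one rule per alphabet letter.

  step 2 ⇒ step 3: CDBCDCDCD ⇒ B·AB·CD·B·AB·B·AB·B·AB
    B ↦ CD
    C ↦ B
    D ↦ AB
  step 1 ⇒ step 2: BABBB ⇒ CD·B·CD·CD·CD
    A ↦ B

A->B, B->CD, C->B, D->AB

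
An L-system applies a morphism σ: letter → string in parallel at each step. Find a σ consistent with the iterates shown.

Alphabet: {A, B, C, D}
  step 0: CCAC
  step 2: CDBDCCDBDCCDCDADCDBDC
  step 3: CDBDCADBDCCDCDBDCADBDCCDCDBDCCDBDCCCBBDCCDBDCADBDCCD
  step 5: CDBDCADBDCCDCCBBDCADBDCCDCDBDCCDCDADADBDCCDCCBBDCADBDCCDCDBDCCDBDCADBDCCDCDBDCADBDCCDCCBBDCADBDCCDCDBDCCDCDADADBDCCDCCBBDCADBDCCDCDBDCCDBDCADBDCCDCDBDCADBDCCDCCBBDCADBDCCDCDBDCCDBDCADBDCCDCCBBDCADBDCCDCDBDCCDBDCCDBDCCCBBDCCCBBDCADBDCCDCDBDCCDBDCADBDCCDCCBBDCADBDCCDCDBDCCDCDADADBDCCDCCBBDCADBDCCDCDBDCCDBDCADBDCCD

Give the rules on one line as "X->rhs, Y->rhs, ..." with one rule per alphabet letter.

  step 2 ⇒ step 3: CDBDCCDBDCCDCDADCDBDC ⇒ CD·BDC·AD·BDC·CD·CD·BDC·AD·BDC·CD·CD·BDC·CD·BDC·CCB·BDC·CD·BDC·AD·BDC·CD
    A ↦ CCB
    B ↦ AD
    C ↦ CD
    D ↦ BDC

A->CCB, B->AD, C->CD, D->BDC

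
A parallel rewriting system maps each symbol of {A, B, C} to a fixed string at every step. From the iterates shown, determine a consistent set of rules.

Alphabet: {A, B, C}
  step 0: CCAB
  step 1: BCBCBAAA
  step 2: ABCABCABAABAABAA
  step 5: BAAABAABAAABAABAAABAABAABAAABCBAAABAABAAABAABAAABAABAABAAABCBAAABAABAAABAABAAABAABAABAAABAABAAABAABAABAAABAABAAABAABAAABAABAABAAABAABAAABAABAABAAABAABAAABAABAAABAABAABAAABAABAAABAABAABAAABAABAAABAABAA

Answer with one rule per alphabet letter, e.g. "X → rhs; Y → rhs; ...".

A->BAA, B->A, C->BC

  step 1 ⇒ step 2: BCBCBAAA ⇒ A·BC·A·BC·A·BAA·BAA·BAA
    A ↦ BAA
    B ↦ A
    C ↦ BC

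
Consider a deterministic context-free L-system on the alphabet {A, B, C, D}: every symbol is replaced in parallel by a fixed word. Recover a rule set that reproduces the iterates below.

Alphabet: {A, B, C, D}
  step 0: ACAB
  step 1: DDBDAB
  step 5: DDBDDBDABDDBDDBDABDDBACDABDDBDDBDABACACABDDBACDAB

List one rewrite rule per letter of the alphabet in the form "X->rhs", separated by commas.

  step 0 ⇒ step 1: ACAB ⇒ D·DB·D·AB
    A ↦ D
    B ↦ AB
    C ↦ DB
    D ↦ AC  (constrained at step 1)

A->D, B->AB, C->DB, D->AC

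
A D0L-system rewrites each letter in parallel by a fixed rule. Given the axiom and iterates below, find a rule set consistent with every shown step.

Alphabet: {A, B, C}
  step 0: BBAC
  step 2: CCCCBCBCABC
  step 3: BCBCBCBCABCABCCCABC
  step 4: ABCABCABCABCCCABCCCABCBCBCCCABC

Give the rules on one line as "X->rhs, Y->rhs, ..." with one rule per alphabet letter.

  step 3 ⇒ step 4: BCBCBCBCABCABCCCABC ⇒ A·BC·A·BC·A·BC·A·BC·CC·A·BC·CC·A·BC·BC·BC·CC·A·BC
    A ↦ CC
    B ↦ A
    C ↦ BC

A->CC, B->A, C->BC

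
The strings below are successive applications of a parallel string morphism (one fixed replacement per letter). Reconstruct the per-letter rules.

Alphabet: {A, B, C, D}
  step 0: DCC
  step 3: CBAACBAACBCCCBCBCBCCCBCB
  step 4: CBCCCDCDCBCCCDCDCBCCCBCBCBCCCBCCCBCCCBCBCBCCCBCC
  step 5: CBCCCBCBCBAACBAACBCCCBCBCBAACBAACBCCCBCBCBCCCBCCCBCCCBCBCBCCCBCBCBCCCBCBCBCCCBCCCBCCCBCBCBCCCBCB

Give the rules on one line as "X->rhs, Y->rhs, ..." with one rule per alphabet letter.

A->CD, B->CC, C->CB, D->AA

  step 4 ⇒ step 5: CBCCCDCDCBCCCDCDCBCCCBCBCBCCCBCCCBCCCBCBCBCCCBCC ⇒ CB·CC·CB·CB·CB·AA·CB·AA·CB·CC·CB·CB·CB·AA·CB·AA·CB·CC·CB·CB·CB·CC·CB·CC·CB·CC·CB·CB·CB·CC·CB·CB·CB·CC·CB·CB·CB·CC·CB·CC·CB·CC·CB·CB·CB·CC·CB·CB
    B ↦ CC
    C ↦ CB
    D ↦ AA
  step 3 ⇒ step 4: CBAACBAACBCCCBCBCBCCCBCB ⇒ CB·CC·CD·CD·CB·CC·CD·CD·CB·CC·CB·CB·CB·CC·CB·CC·CB·CC·CB·CB·CB·CC·CB·CC
    A ↦ CD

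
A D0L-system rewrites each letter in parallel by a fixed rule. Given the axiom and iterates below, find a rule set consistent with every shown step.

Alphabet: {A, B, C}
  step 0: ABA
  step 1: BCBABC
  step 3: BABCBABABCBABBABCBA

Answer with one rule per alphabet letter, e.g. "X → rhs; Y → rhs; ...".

A->BC, B->BA, C->B

  step 0 ⇒ step 1: ABA ⇒ BC·BA·BC
    A ↦ BC
    B ↦ BA
    C ↦ B  (constrained at step 1)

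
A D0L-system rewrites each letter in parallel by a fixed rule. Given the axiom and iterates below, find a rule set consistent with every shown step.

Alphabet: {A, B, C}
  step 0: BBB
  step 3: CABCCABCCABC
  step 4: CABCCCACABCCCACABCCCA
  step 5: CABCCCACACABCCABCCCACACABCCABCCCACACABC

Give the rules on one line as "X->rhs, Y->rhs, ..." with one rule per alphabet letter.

A->BC, B->C, C->CA

  step 4 ⇒ step 5: CABCCCACABCCCACABCCCA ⇒ CA·BC·C·CA·CA·CA·BC·CA·BC·C·CA·CA·CA·BC·CA·BC·C·CA·CA·CA·BC
    A ↦ BC
    B ↦ C
    C ↦ CA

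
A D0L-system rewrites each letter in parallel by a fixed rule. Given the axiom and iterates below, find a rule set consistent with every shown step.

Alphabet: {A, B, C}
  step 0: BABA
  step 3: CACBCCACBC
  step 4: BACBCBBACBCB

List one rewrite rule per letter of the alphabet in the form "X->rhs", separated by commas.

A->AC, B->C, C->B

  step 3 ⇒ step 4: CACBCCACBC ⇒ B·AC·B·C·B·B·AC·B·C·B
    A ↦ AC
    B ↦ C
    C ↦ B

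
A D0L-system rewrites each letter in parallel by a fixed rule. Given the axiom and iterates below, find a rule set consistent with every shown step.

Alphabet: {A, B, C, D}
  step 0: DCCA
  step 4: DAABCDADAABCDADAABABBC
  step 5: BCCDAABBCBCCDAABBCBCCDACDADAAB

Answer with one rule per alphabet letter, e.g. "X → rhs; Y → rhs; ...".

  step 4 ⇒ step 5: DAABCDADAABCDADAABABBC ⇒ B·C·C·DA·AB·B·C·B·C·C·DA·AB·B·C·B·C·C·DA·C·DA·DA·AB
    A ↦ C
    B ↦ DA
    C ↦ AB
    D ↦ B

A->C, B->DA, C->AB, D->B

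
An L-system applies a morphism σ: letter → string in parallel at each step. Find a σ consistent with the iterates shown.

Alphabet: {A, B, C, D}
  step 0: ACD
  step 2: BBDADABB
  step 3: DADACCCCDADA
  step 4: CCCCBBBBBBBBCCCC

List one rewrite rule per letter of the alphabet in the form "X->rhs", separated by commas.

A->C, B->DA, C->BB, D->C

  step 3 ⇒ step 4: DADACCCCDADA ⇒ C·C·C·C·BB·BB·BB·BB·C·C·C·C
    A ↦ C
    C ↦ BB
    D ↦ C
  step 2 ⇒ step 3: BBDADABB ⇒ DA·DA·C·C·C·C·DA·DA
    B ↦ DA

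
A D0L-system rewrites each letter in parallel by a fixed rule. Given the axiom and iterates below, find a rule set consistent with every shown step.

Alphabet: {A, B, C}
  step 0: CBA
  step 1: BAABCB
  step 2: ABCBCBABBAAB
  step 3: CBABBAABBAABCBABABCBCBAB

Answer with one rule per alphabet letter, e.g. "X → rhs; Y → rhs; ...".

A->CB, B->AB, C->BA

  step 2 ⇒ step 3: ABCBCBABBAAB ⇒ CB·AB·BA·AB·BA·AB·CB·AB·AB·CB·CB·AB
    A ↦ CB
    B ↦ AB
    C ↦ BA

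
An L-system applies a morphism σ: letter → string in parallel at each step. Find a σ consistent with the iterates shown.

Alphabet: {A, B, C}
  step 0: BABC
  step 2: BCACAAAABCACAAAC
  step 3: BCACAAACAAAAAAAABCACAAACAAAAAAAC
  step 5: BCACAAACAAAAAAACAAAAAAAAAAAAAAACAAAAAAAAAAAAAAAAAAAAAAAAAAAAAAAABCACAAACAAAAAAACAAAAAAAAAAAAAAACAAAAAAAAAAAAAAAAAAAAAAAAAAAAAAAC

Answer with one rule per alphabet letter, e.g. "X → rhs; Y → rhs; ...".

  step 2 ⇒ step 3: BCACAAAABCACAAAC ⇒ BC·AC·AA·AC·AA·AA·AA·AA·BC·AC·AA·AC·AA·AA·AA·AC
    A ↦ AA
    B ↦ BC
    C ↦ AC

A->AA, B->BC, C->AC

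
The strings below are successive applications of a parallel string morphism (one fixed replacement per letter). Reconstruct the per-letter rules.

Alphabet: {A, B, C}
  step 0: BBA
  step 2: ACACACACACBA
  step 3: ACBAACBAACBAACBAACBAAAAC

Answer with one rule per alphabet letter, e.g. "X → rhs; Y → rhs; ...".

A->AC, B->AA, C->BA

  step 2 ⇒ step 3: ACACACACACBA ⇒ AC·BA·AC·BA·AC·BA·AC·BA·AC·BA·AA·AC
    A ↦ AC
    B ↦ AA
    C ↦ BA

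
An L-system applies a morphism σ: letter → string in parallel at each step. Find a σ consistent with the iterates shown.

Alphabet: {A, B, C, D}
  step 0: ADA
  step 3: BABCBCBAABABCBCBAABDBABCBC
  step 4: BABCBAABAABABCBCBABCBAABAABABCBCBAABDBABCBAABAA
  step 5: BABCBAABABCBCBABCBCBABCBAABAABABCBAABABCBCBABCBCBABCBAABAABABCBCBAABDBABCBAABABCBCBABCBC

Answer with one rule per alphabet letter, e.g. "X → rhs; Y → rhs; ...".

A->BC, B->BA, C->A, D->ABD

  step 4 ⇒ step 5: BABCBAABAABABCBCBABCBAABAABABCBCBAABDBABCBAABAA ⇒ BA·BC·BA·A·BA·BC·BC·BA·BC·BC·BA·BC·BA·A·BA·A·BA·BC·BA·A·BA·BC·BC·BA·BC·BC·BA·BC·BA·A·BA·A·BA·BC·BC·BA·ABD·BA·BC·BA·A·BA·BC·BC·BA·BC·BC
    A ↦ BC
    B ↦ BA
    C ↦ A
    D ↦ ABD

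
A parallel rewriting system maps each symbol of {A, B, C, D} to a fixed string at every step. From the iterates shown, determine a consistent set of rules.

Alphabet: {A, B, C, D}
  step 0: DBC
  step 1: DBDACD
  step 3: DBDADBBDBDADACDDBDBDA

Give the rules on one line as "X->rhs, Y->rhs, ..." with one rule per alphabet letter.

  step 0 ⇒ step 1: DBC ⇒ DB·DA·CD
    B ↦ DA
    C ↦ CD
    D ↦ DB
    A ↦ B  (constrained at step 1)

A->B, B->DA, C->CD, D->DB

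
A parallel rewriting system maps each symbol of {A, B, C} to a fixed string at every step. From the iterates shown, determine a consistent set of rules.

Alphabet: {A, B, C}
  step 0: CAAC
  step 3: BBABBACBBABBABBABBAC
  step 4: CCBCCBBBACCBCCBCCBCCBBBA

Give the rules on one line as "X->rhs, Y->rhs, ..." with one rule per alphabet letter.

A->B, B->C, C->BBA

  step 3 ⇒ step 4: BBABBACBBABBABBABBAC ⇒ C·C·B·C·C·B·BBA·C·C·B·C·C·B·C·C·B·C·C·B·BBA
    A ↦ B
    B ↦ C
    C ↦ BBA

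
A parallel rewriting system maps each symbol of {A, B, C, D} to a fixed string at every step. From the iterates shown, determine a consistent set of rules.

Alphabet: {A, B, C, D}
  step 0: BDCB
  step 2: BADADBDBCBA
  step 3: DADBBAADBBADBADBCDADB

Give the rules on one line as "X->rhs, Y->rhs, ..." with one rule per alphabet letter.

  step 2 ⇒ step 3: BADADBDBCBA ⇒ D·ADB·BA·ADB·BA·D·BA·D·BC·D·ADB
    A ↦ ADB
    B ↦ D
    C ↦ BC
    D ↦ BA

A->ADB, B->D, C->BC, D->BA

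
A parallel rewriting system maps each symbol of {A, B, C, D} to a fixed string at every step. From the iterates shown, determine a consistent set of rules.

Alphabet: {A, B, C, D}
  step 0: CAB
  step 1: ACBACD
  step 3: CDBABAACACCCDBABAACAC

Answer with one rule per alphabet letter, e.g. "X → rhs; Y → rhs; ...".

A->BA, B->CD, C->AC, D->C

  step 0 ⇒ step 1: CAB ⇒ AC·BA·CD
    A ↦ BA
    B ↦ CD
    C ↦ AC
    D ↦ C  (constrained at step 1)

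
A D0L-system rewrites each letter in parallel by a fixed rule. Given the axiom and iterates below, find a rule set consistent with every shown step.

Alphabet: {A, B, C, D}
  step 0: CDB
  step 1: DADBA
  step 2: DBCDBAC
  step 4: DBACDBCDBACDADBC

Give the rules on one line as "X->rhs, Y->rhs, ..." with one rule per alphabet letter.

A->C, B->A, C->DA, D->DB

  step 1 ⇒ step 2: DADBA ⇒ DB·C·DB·A·C
    A ↦ C
    B ↦ A
    D ↦ DB
  step 0 ⇒ step 1: CDB ⇒ DA·DB·A
    C ↦ DA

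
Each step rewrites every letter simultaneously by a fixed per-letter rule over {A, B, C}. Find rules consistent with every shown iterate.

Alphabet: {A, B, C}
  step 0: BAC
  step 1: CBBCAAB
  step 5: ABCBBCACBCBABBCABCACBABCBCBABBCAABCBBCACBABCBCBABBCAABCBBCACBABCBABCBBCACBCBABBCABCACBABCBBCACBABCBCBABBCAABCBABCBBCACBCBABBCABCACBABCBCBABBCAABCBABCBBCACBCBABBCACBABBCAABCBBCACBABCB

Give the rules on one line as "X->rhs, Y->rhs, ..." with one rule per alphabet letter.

  step 0 ⇒ step 1: BAC ⇒ CB·BCA·AB
    A ↦ BCA
    B ↦ CB
    C ↦ AB

A->BCA, B->CB, C->AB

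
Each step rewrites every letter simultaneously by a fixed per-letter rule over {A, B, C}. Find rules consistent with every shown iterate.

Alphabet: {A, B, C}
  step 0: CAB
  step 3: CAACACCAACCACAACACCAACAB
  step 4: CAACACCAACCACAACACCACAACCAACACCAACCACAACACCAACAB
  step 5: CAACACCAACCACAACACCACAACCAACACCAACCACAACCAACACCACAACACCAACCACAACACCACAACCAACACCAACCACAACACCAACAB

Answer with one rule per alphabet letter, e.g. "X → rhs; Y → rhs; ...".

  step 4 ⇒ step 5: CAACACCAACCACAACACCACAACCAACACCAACCACAACACCAACAB ⇒ CA·AC·AC·CA·AC·CA·CA·AC·AC·CA·CA·AC·CA·AC·AC·CA·AC·CA·CA·AC·CA·AC·AC·CA·CA·AC·AC·CA·AC·CA·CA·AC·AC·CA·CA·AC·CA·AC·AC·CA·AC·CA·CA·AC·AC·CA·AC·AB
    A ↦ AC
    B ↦ AB
    C ↦ CA

A->AC, B->AB, C->CA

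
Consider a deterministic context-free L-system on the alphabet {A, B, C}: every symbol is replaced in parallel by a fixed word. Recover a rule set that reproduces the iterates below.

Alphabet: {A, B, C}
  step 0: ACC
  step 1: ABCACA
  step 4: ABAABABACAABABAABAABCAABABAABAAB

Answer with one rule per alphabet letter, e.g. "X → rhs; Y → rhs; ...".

  step 0 ⇒ step 1: ACC ⇒ AB·CA·CA
    A ↦ AB
    C ↦ CA
    B ↦ A  (constrained at step 1)

A->AB, B->A, C->CA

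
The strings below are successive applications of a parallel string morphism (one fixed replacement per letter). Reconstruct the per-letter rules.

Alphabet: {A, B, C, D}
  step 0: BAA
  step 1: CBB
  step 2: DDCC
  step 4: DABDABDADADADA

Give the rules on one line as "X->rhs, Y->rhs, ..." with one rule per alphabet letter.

  step 1 ⇒ step 2: CBB ⇒ DD·C·C
    B ↦ C
    C ↦ DD
  step 0 ⇒ step 1: BAA ⇒ C·B·B
    A ↦ B
    D ↦ DA  (constrained at step 2)

A->B, B->C, C->DD, D->DA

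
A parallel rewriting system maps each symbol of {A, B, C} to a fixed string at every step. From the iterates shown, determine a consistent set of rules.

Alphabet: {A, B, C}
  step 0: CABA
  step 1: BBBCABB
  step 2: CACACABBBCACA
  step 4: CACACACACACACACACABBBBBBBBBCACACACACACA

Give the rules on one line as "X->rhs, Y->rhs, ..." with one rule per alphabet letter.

A->BB, B->CA, C->B

  step 1 ⇒ step 2: BBBCABB ⇒ CA·CA·CA·B·BB·CA·CA
    A ↦ BB
    B ↦ CA
    C ↦ B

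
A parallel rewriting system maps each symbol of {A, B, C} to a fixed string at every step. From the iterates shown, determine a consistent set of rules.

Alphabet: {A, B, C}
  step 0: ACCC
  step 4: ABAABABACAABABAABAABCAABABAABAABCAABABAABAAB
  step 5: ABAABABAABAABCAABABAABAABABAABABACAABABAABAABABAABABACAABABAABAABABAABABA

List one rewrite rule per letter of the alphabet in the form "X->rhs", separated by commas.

  step 4 ⇒ step 5: ABAABABACAABABAABAABCAABABAABAABCAABABAABAAB ⇒ AB·A·AB·AB·A·AB·A·AB·CA·AB·AB·A·AB·A·AB·AB·A·AB·AB·A·CA·AB·AB·A·AB·A·AB·AB·A·AB·AB·A·CA·AB·AB·A·AB·A·AB·AB·A·AB·AB·A
    A ↦ AB
    B ↦ A
    C ↦ CA

A->AB, B->A, C->CA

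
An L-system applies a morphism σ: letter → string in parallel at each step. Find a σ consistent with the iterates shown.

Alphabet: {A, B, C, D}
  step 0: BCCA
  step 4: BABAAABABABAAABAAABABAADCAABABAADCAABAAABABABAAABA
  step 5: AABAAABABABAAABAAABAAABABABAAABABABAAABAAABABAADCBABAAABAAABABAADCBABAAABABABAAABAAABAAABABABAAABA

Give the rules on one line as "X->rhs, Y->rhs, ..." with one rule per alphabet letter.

A->BA, B->AA, C->DC, D->A

  step 4 ⇒ step 5: BABAAABABABAAABAAABABAADCAABABAADCAABAAABABABAAABA ⇒ AA·BA·AA·BA·BA·BA·AA·BA·AA·BA·AA·BA·BA·BA·AA·BA·BA·BA·AA·BA·AA·BA·BA·A·DC·BA·BA·AA·BA·AA·BA·BA·A·DC·BA·BA·AA·BA·BA·BA·AA·BA·AA·BA·AA·BA·BA·BA·AA·BA
    A ↦ BA
    B ↦ AA
    C ↦ DC
    D ↦ A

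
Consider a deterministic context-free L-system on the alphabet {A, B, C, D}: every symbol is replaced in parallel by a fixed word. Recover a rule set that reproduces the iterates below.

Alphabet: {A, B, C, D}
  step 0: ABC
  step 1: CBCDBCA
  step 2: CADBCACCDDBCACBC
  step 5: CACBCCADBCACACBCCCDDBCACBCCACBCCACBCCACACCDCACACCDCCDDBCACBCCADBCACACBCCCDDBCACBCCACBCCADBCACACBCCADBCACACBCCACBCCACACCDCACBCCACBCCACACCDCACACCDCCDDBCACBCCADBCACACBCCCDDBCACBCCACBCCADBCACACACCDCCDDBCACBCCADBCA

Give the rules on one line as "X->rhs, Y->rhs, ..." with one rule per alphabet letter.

A->CBC, B->DB, C->CA, D->CCD

  step 1 ⇒ step 2: CBCDBCA ⇒ CA·DB·CA·CCD·DB·CA·CBC
    A ↦ CBC
    B ↦ DB
    C ↦ CA
    D ↦ CCD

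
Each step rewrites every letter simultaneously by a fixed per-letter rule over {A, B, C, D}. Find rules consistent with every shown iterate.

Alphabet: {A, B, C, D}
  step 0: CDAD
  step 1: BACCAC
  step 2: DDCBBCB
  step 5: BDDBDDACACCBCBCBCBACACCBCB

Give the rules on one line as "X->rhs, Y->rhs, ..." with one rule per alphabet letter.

  step 1 ⇒ step 2: BACCAC ⇒ DD·C·B·B·C·B
    A ↦ C
    B ↦ DD
    C ↦ B
  step 0 ⇒ step 1: CDAD ⇒ B·AC·C·AC
    D ↦ AC

A->C, B->DD, C->B, D->AC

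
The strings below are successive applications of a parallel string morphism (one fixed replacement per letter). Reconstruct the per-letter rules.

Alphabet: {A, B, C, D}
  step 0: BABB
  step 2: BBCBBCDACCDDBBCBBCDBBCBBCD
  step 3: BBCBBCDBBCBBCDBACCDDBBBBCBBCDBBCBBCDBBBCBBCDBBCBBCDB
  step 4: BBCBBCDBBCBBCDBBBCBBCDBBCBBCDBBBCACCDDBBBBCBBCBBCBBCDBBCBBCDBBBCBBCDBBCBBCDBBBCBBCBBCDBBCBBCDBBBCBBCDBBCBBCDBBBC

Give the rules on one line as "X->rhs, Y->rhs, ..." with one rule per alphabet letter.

  step 3 ⇒ step 4: BBCBBCDBBCBBCDBACCDDBBBBCBBCDBBCBBCDBBBCBBCDBBCBBCDB ⇒ BBC·BBC·D·BBC·BBC·D·B·BBC·BBC·D·BBC·BBC·D·B·BBC·ACC·D·D·B·B·BBC·BBC·BBC·BBC·D·BBC·BBC·D·B·BBC·BBC·D·BBC·BBC·D·B·BBC·BBC·BBC·D·BBC·BBC·D·B·BBC·BBC·D·BBC·BBC·D·B·BBC
    A ↦ ACC
    B ↦ BBC
    C ↦ D
    D ↦ B

A->ACC, B->BBC, C->D, D->B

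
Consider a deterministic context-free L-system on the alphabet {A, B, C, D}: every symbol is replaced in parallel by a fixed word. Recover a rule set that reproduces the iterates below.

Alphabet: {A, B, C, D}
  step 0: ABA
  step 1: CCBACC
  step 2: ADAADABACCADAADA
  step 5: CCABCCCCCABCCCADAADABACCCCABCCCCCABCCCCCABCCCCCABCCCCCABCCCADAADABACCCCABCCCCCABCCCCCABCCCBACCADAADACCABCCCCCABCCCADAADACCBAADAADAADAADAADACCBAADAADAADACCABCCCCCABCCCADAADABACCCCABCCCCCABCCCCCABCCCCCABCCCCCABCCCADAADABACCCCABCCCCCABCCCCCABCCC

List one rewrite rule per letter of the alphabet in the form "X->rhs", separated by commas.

  step 1 ⇒ step 2: CCBACC ⇒ ADA·ADA·BA·CC·ADA·ADA
    A ↦ CC
    B ↦ BA
    C ↦ ADA
    D ↦ ABC  (constrained at step 2)

A->CC, B->BA, C->ADA, D->ABC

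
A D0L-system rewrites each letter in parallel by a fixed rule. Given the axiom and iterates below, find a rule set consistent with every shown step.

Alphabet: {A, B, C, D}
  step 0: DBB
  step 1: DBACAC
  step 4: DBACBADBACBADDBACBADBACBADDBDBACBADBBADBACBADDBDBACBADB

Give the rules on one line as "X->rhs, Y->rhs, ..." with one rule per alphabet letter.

A->BAD, B->AC, C->B, D->DB

  step 0 ⇒ step 1: DBB ⇒ DB·AC·AC
    B ↦ AC
    D ↦ DB
    A ↦ BAD  (constrained at step 1)
    C ↦ B  (constrained at step 1)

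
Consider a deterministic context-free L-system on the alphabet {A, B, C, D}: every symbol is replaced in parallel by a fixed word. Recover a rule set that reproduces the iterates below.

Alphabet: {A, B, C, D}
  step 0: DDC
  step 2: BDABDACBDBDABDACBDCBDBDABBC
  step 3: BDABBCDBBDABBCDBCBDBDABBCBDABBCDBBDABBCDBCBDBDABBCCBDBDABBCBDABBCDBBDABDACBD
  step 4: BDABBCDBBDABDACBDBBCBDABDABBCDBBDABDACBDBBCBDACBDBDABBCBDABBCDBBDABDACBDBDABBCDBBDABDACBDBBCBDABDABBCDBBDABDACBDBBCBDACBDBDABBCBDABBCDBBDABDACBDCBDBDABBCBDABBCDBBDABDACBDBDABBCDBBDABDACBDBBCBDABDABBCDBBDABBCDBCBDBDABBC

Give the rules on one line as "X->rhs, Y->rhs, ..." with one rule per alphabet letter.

  step 3 ⇒ step 4: BDABBCDBBDABBCDBCBDBDABBCBDABBCDBBDABBCDBCBDBDABBCCBDBDABBCBDABBCDBBDABDACBD ⇒ BDA·BBC·DB·BDA·BDA·CBD·BBC·BDA·BDA·BBC·DB·BDA·BDA·CBD·BBC·BDA·CBD·BDA·BBC·BDA·BBC·DB·BDA·BDA·CBD·BDA·BBC·DB·BDA·BDA·CBD·BBC·BDA·BDA·BBC·DB·BDA·BDA·CBD·BBC·BDA·CBD·BDA·BBC·BDA·BBC·DB·BDA·BDA·CBD·CBD·BDA·BBC·BDA·BBC·DB·BDA·BDA·CBD·BDA·BBC·DB·BDA·BDA·CBD·BBC·BDA·BDA·BBC·DB·BDA·BBC·DB·CBD·BDA·BBC
    A ↦ DB
    B ↦ BDA
    C ↦ CBD
    D ↦ BBC

A->DB, B->BDA, C->CBD, D->BBC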